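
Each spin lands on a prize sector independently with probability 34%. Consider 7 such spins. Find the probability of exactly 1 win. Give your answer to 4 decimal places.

X ~ Binomial(n=7, p=0.34).
P(X=1) = C(7,1) · p^1 · (1−p)^6
= 7 · 0.34 · 0.082654 = 0.196716

0.1967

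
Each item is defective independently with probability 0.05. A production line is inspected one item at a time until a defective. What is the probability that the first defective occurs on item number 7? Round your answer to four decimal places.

Geometric (trials to first success), p = 0.05.
P(Y = 7) = (1−p)^6 · p = 0.73509 · 0.05 = 0.036755

0.0368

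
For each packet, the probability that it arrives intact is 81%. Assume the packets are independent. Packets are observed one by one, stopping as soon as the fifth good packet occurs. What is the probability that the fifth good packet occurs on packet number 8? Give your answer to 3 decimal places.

0.084

Y = trial on which the fifth success occurs; negative binomial, r=5, p=0.81.
P(Y=8) = C(7,4) · p^5 · (1−p)^3
= 35 · 0.34868 · 0.006859 = 0.08371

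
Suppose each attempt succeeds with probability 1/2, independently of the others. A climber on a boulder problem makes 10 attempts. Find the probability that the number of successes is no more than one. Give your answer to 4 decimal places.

0.0107

X ~ Binomial(10, 0.50); P(X ≤ 1) = Σ C(10,k) p^k (1−p)^(10−k) over k:
  k=0: C(10,0)·0.50^0·0.50^10 = 0.000977
  k=1: C(10,1)·0.50^1·0.50^9 = 0.009766
Total = 0.010742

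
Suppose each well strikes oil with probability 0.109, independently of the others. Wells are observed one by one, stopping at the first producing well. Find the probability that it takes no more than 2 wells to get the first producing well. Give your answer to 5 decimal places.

Y = number of wells to the first success; geometric, p = 0.109.
P(Y ≤ 2) = 1 − (1−p)^2 = 1 − 0.7938810 = 0.2061190

0.20612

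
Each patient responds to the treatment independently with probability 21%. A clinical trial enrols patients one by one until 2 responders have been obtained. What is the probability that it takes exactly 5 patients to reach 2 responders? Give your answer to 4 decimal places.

0.0870

Y = trial on which the second success occurs; negative binomial, r=2, p=0.21.
P(Y=5) = C(4,1) · p^2 · (1−p)^3
= 4 · 0.0441 · 0.49304 = 0.086972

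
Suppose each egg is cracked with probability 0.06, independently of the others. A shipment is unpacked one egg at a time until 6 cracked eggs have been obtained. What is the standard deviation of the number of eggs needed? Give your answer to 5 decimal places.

39.58114

Y = total eggs until the sixth success; negative binomial with r=6, p=0.06.
SD(Y) = √[r(1−p)/p²] = √(1566.6666667) = 39.5811403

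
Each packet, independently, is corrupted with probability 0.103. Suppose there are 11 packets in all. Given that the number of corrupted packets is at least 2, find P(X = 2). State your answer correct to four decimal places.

X ~ Binomial(11, 0.103). Want P(X=2 | X≥2) = P(X=2) / P(X≥2).
P(X=2) = C(11,2)·0.103^2·0.897^9 = 0.219366
P(X≥2) = 1 − 0.302494 − 0.382080 = 0.315426
Ratio = 0.219366 / 0.315426 = 0.695459

0.6955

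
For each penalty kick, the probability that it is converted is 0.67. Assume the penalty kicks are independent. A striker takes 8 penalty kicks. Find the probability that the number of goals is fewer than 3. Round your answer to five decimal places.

0.01866

X ~ Binomial(8, 0.67); P(X ≤ 2) = Σ C(8,k) p^k (1−p)^(8−k) over k:
  k=0: C(8,0)·0.67^0·0.33^8 = 0.0001406
  k=1: C(8,1)·0.67^1·0.33^7 = 0.0022843
  k=2: C(8,2)·0.67^2·0.33^6 = 0.0162327
Total = 0.0186577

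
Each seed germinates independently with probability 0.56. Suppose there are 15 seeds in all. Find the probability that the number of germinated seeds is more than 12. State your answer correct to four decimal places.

0.0130

X ~ Binomial(15, 0.56); P(X ≥ 13) = Σ C(15,k) p^k (1−p)^(15−k) over k:
  k=13: C(15,13)·0.56^13·0.44^2 = 0.010828
  k=14: C(15,14)·0.56^14·0.44^1 = 0.001969
  k=15: C(15,15)·0.56^15·0.44^0 = 0.000167
Total = 0.012963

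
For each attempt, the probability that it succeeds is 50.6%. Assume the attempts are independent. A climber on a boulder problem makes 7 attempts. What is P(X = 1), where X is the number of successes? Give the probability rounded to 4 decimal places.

0.0515

X ~ Binomial(n=7, p=0.506).
P(X=1) = C(7,1) · p^1 · (1−p)^6
= 7 · 0.506 · 0.014533 = 0.051477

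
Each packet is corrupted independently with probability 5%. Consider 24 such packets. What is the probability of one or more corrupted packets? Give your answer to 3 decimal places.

0.708

P(at least one) = 1 − P(none) = 1 − (1 − 0.05)^24
= 1 − 0.29199 = 0.70801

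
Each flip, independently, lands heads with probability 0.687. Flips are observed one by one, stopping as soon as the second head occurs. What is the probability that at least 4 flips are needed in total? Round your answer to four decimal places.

Needing more than 3 flips ⇔ fewer than 2 successes in the first 3. With X ~ Binomial(3, 0.687), P(Y > 3) = P(X ≤ 1).
  k=0: C(3,0)·0.687^0·0.313^3 = 0.030664
  k=1: C(3,1)·0.687^1·0.313^2 = 0.201914
P(X ≤ 1) = 0.232578

0.2326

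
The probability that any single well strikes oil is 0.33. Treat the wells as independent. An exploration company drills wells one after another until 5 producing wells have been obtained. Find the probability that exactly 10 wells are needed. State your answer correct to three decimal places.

Y = trial on which the fifth success occurs; negative binomial, r=5, p=0.33.
P(Y=10) = C(9,4) · p^5 · (1−p)^5
= 126 · 0.0039135 · 0.13501 = 0.06658

0.067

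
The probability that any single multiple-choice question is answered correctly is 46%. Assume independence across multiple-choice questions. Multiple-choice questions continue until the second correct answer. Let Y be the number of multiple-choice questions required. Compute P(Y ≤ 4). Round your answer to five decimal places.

0.62524

Finishing within 4 multiple-choice questions ⇔ at least 2 successes in the first 4. With X ~ Binomial(4, 0.46), P(Y ≤ 4) = 1 − P(X ≤ 1).
  k=0: C(4,0)·0.46^0·0.54^4 = 0.0850306
  k=1: C(4,1)·0.46^1·0.54^3 = 0.2897338
1 − 0.3747643 = 0.6252357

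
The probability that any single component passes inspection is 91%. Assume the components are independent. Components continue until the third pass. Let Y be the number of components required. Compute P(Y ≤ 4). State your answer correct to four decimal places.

Finishing within 4 components ⇔ at least 3 successes in the first 4. With X ~ Binomial(4, 0.91), P(Y ≤ 4) = 1 − P(X ≤ 2).
  k=0: C(4,0)·0.91^0·0.09^4 = 0.000066
  k=1: C(4,1)·0.91^1·0.09^3 = 0.002654
  k=2: C(4,2)·0.91^2·0.09^2 = 0.040246
1 − 0.042965 = 0.957035

0.9570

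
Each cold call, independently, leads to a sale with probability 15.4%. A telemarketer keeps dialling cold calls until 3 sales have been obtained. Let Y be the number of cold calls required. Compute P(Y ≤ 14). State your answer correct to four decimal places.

0.3685

Finishing within 14 cold calls ⇔ at least 3 successes in the first 14. With X ~ Binomial(14, 0.154), P(Y ≤ 14) = 1 − P(X ≤ 2).
  k=0: C(14,0)·0.154^0·0.846^14 = 0.096202
  k=1: C(14,1)·0.154^1·0.846^13 = 0.245168
  k=2: C(14,2)·0.154^2·0.846^12 = 0.290086
1 − 0.631456 = 0.368544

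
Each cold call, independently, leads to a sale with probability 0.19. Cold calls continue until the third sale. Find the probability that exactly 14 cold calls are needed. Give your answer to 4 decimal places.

Y = trial on which the third success occurs; negative binomial, r=3, p=0.19.
P(Y=14) = C(13,2) · p^3 · (1−p)^11
= 78 · 0.006859 · 0.098477 = 0.052685

0.0527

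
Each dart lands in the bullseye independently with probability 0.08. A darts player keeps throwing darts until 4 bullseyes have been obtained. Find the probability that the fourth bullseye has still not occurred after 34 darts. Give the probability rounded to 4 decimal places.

0.7125

Needing more than 34 darts ⇔ fewer than 4 successes in the first 34. With X ~ Binomial(34, 0.08), P(Y > 34) = P(X ≤ 3).
  k=0: C(34,0)·0.08^0·0.92^34 = 0.058720
  k=1: C(34,1)·0.08^1·0.92^33 = 0.173607
  k=2: C(34,2)·0.08^2·0.92^32 = 0.249088
  k=3: C(34,3)·0.08^3·0.92^31 = 0.231038
P(X ≤ 3) = 0.712454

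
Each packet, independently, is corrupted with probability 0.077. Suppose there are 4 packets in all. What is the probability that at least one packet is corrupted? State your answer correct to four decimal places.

0.2742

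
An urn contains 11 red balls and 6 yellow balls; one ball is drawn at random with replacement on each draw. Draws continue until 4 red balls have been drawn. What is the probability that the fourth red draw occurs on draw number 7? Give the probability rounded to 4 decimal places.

0.1541

Y = trial on which the fourth success occurs; negative binomial, r=4, p=0.647059.
P(Y=7) = C(6,3) · p^4 · (1−p)^3
= 20 · 0.1753 · 0.043965 = 0.154139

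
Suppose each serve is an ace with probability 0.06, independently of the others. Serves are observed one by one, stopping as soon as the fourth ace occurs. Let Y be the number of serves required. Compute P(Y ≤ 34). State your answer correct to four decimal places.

0.1446

Finishing within 34 serves ⇔ at least 4 successes in the first 34. With X ~ Binomial(34, 0.06), P(Y ≤ 34) = 1 − P(X ≤ 3).
  k=0: C(34,0)·0.06^0·0.94^34 = 0.121996
  k=1: C(34,1)·0.06^1·0.94^33 = 0.264758
  k=2: C(34,2)·0.06^2·0.94^32 = 0.278841
  k=3: C(34,3)·0.06^3·0.94^31 = 0.189849
1 − 0.855445 = 0.144555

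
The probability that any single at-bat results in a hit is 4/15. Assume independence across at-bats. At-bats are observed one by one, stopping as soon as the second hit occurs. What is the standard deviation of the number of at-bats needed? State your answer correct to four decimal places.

4.5415

Y = total at-bats until the second success; negative binomial with r=2, p=0.266667.
SD(Y) = √[r(1−p)/p²] = √(20.625000) = 4.541476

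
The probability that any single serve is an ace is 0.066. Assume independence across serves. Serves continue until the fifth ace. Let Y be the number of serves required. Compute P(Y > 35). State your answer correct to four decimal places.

Needing more than 35 serves ⇔ fewer than 5 successes in the first 35. With X ~ Binomial(35, 0.066), P(Y > 35) = P(X ≤ 4).
  k=0: C(35,0)·0.066^0·0.934^35 = 0.091652
  k=1: C(35,1)·0.066^1·0.934^34 = 0.226676
  k=2: C(35,2)·0.066^2·0.934^33 = 0.272303
  k=3: C(35,3)·0.066^3·0.934^32 = 0.211661
  k=4: C(35,4)·0.066^4·0.934^31 = 0.119654
P(X ≤ 4) = 0.921946

0.9219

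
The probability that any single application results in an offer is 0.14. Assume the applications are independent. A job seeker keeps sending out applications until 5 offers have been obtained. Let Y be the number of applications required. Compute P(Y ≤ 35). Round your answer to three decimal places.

0.554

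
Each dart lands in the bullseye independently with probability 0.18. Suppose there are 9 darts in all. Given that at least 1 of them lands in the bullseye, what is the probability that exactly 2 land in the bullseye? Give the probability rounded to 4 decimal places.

X ~ Binomial(9, 0.18). Want P(X=2 | X≥1) = P(X=2) / P(X≥1).
P(X=2) = C(9,2)·0.18^2·0.82^7 = 0.290767
P(X≥1) = 1 − 0.167620 = 0.832380
Ratio = 0.290767 / 0.832380 = 0.349319

0.3493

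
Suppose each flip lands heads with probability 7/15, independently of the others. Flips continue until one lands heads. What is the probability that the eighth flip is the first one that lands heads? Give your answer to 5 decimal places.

0.00573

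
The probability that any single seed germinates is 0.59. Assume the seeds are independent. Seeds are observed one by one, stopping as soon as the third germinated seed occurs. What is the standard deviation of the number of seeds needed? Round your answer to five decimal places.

Y = total seeds until the third success; negative binomial with r=3, p=0.59.
SD(Y) = √[r(1−p)/p²] = √(3.5334674) = 1.8797520

1.87975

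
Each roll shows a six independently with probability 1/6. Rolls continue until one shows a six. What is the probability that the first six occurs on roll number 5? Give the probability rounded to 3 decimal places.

Geometric (trials to first success), p = 0.166667.
P(Y = 5) = (1−p)^4 · p = 0.48225 · 0.166667 = 0.08038

0.080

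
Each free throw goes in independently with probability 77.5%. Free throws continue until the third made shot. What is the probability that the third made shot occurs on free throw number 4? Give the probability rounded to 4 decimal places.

0.3142

Y = trial on which the third success occurs; negative binomial, r=3, p=0.775.
P(Y=4) = C(3,2) · p^3 · (1−p)^1
= 3 · 0.46548 · 0.225 = 0.314202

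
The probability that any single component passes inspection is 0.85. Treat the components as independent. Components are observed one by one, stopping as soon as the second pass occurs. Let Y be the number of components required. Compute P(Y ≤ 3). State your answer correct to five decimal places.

0.93925

Finishing within 3 components ⇔ at least 2 successes in the first 3. With X ~ Binomial(3, 0.85), P(Y ≤ 3) = 1 − P(X ≤ 1).
  k=0: C(3,0)·0.85^0·0.15^3 = 0.0033750
  k=1: C(3,1)·0.85^1·0.15^2 = 0.0573750
1 − 0.0607500 = 0.9392500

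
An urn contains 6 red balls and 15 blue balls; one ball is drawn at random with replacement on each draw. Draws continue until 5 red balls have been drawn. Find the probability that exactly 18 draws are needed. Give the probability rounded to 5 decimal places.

0.05709

Y = trial on which the fifth success occurs; negative binomial, r=5, p=0.285714.
P(Y=18) = C(17,4) · p^5 · (1−p)^13
= 2380 · 0.001904 · 0.012599 = 0.0570916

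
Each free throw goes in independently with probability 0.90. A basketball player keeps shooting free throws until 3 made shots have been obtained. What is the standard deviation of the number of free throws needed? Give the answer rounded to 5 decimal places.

Y = total free throws until the third success; negative binomial with r=3, p=0.90.
SD(Y) = √[r(1−p)/p²] = √(0.3703704) = 0.6085806

0.60858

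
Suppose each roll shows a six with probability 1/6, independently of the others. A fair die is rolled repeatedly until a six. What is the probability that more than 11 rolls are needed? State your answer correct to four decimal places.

Y = number of rolls to the first success; geometric, p = 0.166667.
P(Y > 11) = P(first 11 all fail) = (1−p)^11 = 0.134588

0.1346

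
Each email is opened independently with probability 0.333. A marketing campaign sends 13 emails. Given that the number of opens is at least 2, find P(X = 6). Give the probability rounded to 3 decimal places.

X ~ Binomial(13, 0.333). Want P(X=6 | X≥2) = P(X=6) / P(X≥2).
P(X=6) = C(13,6)·0.333^6·0.667^7 = 0.13742
P(X≥2) = 1 − 0.00517 − 0.03357 = 0.96126
Ratio = 0.13742 / 0.96126 = 0.14296

0.143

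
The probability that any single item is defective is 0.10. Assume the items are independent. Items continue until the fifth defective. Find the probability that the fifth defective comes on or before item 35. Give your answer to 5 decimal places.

0.26925

Finishing within 35 items ⇔ at least 5 successes in the first 35. With X ~ Binomial(35, 0.10), P(Y ≤ 35) = 1 − P(X ≤ 4).
  k=0: C(35,0)·0.10^0·0.90^35 = 0.0250316
  k=1: C(35,1)·0.10^1·0.90^34 = 0.0973449
  k=2: C(35,2)·0.10^2·0.90^33 = 0.1838738
  k=3: C(35,3)·0.10^3·0.90^32 = 0.2247346
  k=4: C(35,4)·0.10^4·0.90^31 = 0.1997641
1 − 0.7307490 = 0.2692510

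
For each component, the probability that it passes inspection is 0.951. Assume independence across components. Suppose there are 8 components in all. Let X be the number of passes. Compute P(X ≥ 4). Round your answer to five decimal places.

X ~ Binomial(8, 0.951); P(X ≥ 4) = Σ C(8,k) p^k (1−p)^(8−k) over k:
  k=4: C(8,4)·0.951^4·0.049^4 = 0.0003301
  k=5: C(8,5)·0.951^5·0.049^3 = 0.0051248
  k=6: C(8,6)·0.951^6·0.049^2 = 0.0497317
  k=7: C(8,7)·0.951^7·0.049^1 = 0.2757717
  k=8: C(8,8)·0.951^8·0.049^0 = 0.6690278
Total = 0.9999860

0.99999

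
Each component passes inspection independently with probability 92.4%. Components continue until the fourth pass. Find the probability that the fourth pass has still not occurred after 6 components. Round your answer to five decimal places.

Needing more than 6 components ⇔ fewer than 4 successes in the first 6. With X ~ Binomial(6, 0.924), P(Y > 6) = P(X ≤ 3).
  k=0: C(6,0)·0.924^0·0.076^6 = 0.0000002
  k=1: C(6,1)·0.924^1·0.076^5 = 0.0000141
  k=2: C(6,2)·0.924^2·0.076^4 = 0.0004273
  k=3: C(6,3)·0.924^3·0.076^3 = 0.0069261
P(X ≤ 3) = 0.0073676

0.00737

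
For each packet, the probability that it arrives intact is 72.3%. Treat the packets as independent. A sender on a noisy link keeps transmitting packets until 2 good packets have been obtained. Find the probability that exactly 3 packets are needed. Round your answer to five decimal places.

Y = trial on which the second success occurs; negative binomial, r=2, p=0.723.
P(Y=3) = C(2,1) · p^2 · (1−p)^1
= 2 · 0.52273 · 0.277 = 0.2895919

0.28959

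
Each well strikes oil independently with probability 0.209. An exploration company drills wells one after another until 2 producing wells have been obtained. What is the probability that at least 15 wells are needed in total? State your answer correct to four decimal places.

0.1764

Needing more than 14 wells ⇔ fewer than 2 successes in the first 14. With X ~ Binomial(14, 0.209), P(Y > 14) = P(X ≤ 1).
  k=0: C(14,0)·0.209^0·0.791^14 = 0.037538
  k=1: C(14,1)·0.209^1·0.791^13 = 0.138857
P(X ≤ 1) = 0.176395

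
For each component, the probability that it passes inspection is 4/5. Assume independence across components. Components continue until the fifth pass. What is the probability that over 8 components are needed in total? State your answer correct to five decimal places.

0.05628

Needing more than 8 components ⇔ fewer than 5 successes in the first 8. With X ~ Binomial(8, 0.80), P(Y > 8) = P(X ≤ 4).
  k=0: C(8,0)·0.80^0·0.20^8 = 0.0000026
  k=1: C(8,1)·0.80^1·0.20^7 = 0.0000819
  k=2: C(8,2)·0.80^2·0.20^6 = 0.0011469
  k=3: C(8,3)·0.80^3·0.20^5 = 0.0091750
  k=4: C(8,4)·0.80^4·0.20^4 = 0.0458752
P(X ≤ 4) = 0.0562816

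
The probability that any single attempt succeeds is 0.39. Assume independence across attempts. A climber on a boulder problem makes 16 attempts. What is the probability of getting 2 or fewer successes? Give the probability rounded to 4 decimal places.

X ~ Binomial(16, 0.39); P(X ≤ 2) = Σ C(16,k) p^k (1−p)^(16−k) over k:
  k=0: C(16,0)·0.39^0·0.61^16 = 0.000368
  k=1: C(16,1)·0.39^1·0.61^15 = 0.003760
  k=2: C(16,2)·0.39^2·0.61^14 = 0.018027
Total = 0.022154

0.0222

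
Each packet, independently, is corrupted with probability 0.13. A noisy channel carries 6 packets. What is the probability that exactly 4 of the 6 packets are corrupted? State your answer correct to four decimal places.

X ~ Binomial(n=6, p=0.13).
P(X=4) = C(6,4) · p^4 · (1−p)^2
= 15 · 0.00028561 · 0.7569 = 0.003243

0.0032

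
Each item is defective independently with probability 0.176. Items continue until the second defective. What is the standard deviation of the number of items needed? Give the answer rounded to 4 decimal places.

Y = total items until the second success; negative binomial with r=2, p=0.176.
SD(Y) = √[r(1−p)/p²] = √(53.202479) = 7.294003

7.2940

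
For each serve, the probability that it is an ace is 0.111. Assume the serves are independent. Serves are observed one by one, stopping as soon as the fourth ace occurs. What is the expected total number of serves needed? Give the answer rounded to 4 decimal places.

36.0360

Y = total serves until the fourth success; negative binomial with r=4, p=0.111.
E[Y] = r / p = 4 / 0.111 = 36.036036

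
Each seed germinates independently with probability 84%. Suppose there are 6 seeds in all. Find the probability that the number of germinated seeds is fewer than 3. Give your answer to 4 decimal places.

X ~ Binomial(6, 0.84); P(X ≤ 2) = Σ C(6,k) p^k (1−p)^(6−k) over k:
  k=0: C(6,0)·0.84^0·0.16^6 = 0.000017
  k=1: C(6,1)·0.84^1·0.16^5 = 0.000528
  k=2: C(6,2)·0.84^2·0.16^4 = 0.006936
Total = 0.007482

0.0075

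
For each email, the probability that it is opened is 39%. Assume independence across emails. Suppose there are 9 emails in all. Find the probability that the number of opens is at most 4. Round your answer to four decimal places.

X ~ Binomial(9, 0.39); P(X ≤ 4) = Σ C(9,k) p^k (1−p)^(9−k) over k:
  k=0: C(9,0)·0.39^0·0.61^9 = 0.011694
  k=1: C(9,1)·0.39^1·0.61^8 = 0.067289
  k=2: C(9,2)·0.39^2·0.61^7 = 0.172084
  k=3: C(9,3)·0.39^3·0.61^6 = 0.256716
  k=4: C(9,4)·0.39^4·0.61^5 = 0.246194
Total = 0.753977

0.7540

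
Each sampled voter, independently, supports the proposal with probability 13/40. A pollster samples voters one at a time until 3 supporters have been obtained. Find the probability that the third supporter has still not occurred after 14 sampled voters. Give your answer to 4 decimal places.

0.1175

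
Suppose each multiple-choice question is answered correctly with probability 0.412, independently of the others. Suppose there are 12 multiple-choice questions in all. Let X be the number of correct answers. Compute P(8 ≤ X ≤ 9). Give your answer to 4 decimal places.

0.0644

X ~ Binomial(12, 0.412); P(8 ≤ X ≤ 9) = Σ C(12,k) p^k (1−p)^(12−k) over k:
  k=8: C(12,8)·0.412^8·0.588^4 = 0.049124
  k=9: C(12,9)·0.412^9·0.588^3 = 0.015298
Total = 0.064422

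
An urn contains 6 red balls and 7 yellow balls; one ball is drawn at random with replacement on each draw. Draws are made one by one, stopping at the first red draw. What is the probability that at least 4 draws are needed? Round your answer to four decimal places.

Y = number of draws to the first success; geometric, p = 0.461538.
P(Y > 3) = P(first 3 all fail) = (1−p)^3 = 0.156122

0.1561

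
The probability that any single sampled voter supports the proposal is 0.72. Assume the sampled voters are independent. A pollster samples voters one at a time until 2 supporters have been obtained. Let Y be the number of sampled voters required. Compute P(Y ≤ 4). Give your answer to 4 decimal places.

Finishing within 4 sampled voters ⇔ at least 2 successes in the first 4. With X ~ Binomial(4, 0.72), P(Y ≤ 4) = 1 − P(X ≤ 1).
  k=0: C(4,0)·0.72^0·0.28^4 = 0.006147
  k=1: C(4,1)·0.72^1·0.28^3 = 0.063222
1 − 0.069368 = 0.930632

0.9306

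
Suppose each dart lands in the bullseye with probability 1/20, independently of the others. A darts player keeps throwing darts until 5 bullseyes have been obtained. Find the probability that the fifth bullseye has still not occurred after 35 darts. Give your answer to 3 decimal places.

Needing more than 35 darts ⇔ fewer than 5 successes in the first 35. With X ~ Binomial(35, 0.05), P(Y > 35) = P(X ≤ 4).
  k=0: C(35,0)·0.05^0·0.95^35 = 0.16608
  k=1: C(35,1)·0.05^1·0.95^34 = 0.30594
  k=2: C(35,2)·0.05^2·0.95^33 = 0.27374
  k=3: C(35,3)·0.05^3·0.95^32 = 0.15848
  k=4: C(35,4)·0.05^4·0.95^31 = 0.06673
P(X ≤ 4) = 0.97097

0.971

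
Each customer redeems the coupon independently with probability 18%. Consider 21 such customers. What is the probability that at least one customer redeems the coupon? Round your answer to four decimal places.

P(at least one) = 1 − P(none) = 1 − (1 − 0.18)^21
= 1 − 0.015491 = 0.984509

0.9845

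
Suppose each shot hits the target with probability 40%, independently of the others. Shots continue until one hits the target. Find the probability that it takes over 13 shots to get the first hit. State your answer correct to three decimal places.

0.001

Y = number of shots to the first success; geometric, p = 0.40.
P(Y > 13) = P(first 13 all fail) = (1−p)^13 = 0.00131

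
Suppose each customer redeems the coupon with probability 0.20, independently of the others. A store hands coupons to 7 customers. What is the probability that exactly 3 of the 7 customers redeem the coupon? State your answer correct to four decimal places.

0.1147

X ~ Binomial(n=7, p=0.20).
P(X=3) = C(7,3) · p^3 · (1−p)^4
= 35 · 0.008 · 0.4096 = 0.114688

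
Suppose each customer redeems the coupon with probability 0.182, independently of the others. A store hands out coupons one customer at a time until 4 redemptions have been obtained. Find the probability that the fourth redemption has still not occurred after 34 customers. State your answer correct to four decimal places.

Needing more than 34 customers ⇔ fewer than 4 successes in the first 34. With X ~ Binomial(34, 0.182), P(Y > 34) = P(X ≤ 3).
  k=0: C(34,0)·0.182^0·0.818^34 = 0.001080
  k=1: C(34,1)·0.182^1·0.818^33 = 0.008174
  k=2: C(34,2)·0.182^2·0.818^32 = 0.030006
  k=3: C(34,3)·0.182^3·0.818^31 = 0.071213
P(X ≤ 3) = 0.110473

0.1105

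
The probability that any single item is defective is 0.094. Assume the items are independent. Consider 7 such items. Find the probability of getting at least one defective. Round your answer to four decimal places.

P(at least one) = 1 − P(none) = 1 − (1 − 0.094)^7
= 1 − 0.501069 = 0.498931

0.4989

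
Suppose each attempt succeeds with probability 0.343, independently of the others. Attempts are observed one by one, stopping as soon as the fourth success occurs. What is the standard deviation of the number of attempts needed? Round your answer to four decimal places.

Y = total attempts until the fourth success; negative binomial with r=4, p=0.343.
SD(Y) = √[r(1−p)/p²] = √(22.337631) = 4.726270

4.7263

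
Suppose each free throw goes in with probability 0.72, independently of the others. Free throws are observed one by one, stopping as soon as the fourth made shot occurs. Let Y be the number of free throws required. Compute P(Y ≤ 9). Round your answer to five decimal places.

Finishing within 9 free throws ⇔ at least 4 successes in the first 9. With X ~ Binomial(9, 0.72), P(Y ≤ 9) = 1 − P(X ≤ 3).
  k=0: C(9,0)·0.72^0·0.28^9 = 0.0000106
  k=1: C(9,1)·0.72^1·0.28^8 = 0.0002448
  k=2: C(9,2)·0.72^2·0.28^7 = 0.0025181
  k=3: C(9,3)·0.72^3·0.28^6 = 0.0151086
1 − 0.0178821 = 0.9821179

0.98212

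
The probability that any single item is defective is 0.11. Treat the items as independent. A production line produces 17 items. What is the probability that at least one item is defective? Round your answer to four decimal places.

0.8621

P(at least one) = 1 − P(none) = 1 − (1 − 0.11)^17
= 1 − 0.137921 = 0.862079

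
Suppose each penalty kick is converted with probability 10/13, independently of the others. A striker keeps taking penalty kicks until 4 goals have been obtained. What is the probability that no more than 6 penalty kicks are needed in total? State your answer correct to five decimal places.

Finishing within 6 penalty kicks ⇔ at least 4 successes in the first 6. With X ~ Binomial(6, 0.769231), P(Y ≤ 6) = 1 − P(X ≤ 3).
  k=0: C(6,0)·0.769231^0·0.230769^6 = 0.0001510
  k=1: C(6,1)·0.769231^1·0.230769^5 = 0.0030206
  k=2: C(6,2)·0.769231^2·0.230769^4 = 0.0251719
  k=3: C(6,3)·0.769231^3·0.230769^3 = 0.1118752
1 − 0.1402187 = 0.8597813

0.85978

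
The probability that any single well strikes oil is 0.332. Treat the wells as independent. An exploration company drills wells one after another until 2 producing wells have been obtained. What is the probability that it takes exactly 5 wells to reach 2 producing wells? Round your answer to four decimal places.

0.1314

Y = trial on which the second success occurs; negative binomial, r=2, p=0.332.
P(Y=5) = C(4,1) · p^2 · (1−p)^3
= 4 · 0.11022 · 0.29808 = 0.131421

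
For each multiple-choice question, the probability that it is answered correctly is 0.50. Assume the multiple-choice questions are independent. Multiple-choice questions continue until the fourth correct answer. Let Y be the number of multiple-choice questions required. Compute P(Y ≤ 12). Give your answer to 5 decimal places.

Finishing within 12 multiple-choice questions ⇔ at least 4 successes in the first 12. With X ~ Binomial(12, 0.50), P(Y ≤ 12) = 1 − P(X ≤ 3).
  k=0: C(12,0)·0.50^0·0.50^12 = 0.0002441
  k=1: C(12,1)·0.50^1·0.50^11 = 0.0029297
  k=2: C(12,2)·0.50^2·0.50^10 = 0.0161133
  k=3: C(12,3)·0.50^3·0.50^9 = 0.0537109
1 − 0.0729980 = 0.9270020

0.92700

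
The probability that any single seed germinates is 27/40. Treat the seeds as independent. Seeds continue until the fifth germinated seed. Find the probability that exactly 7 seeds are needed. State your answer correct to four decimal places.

Y = trial on which the fifth success occurs; negative binomial, r=5, p=0.675.
P(Y=7) = C(6,4) · p^5 · (1−p)^2
= 15 · 0.14013 · 0.10562 = 0.222012

0.2220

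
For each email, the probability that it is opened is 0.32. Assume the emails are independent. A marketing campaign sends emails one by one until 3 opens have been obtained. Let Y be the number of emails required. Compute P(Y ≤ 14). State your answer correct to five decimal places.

Finishing within 14 emails ⇔ at least 3 successes in the first 14. With X ~ Binomial(14, 0.32), P(Y ≤ 14) = 1 − P(X ≤ 2).
  k=0: C(14,0)·0.32^0·0.68^14 = 0.0045199
  k=1: C(14,1)·0.32^1·0.68^13 = 0.0297779
  k=2: C(14,2)·0.32^2·0.68^12 = 0.0910853
1 − 0.1253830 = 0.8746170

0.87462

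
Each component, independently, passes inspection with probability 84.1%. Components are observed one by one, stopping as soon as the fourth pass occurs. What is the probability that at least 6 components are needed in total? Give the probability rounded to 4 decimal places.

Needing more than 5 components ⇔ fewer than 4 successes in the first 5. With X ~ Binomial(5, 0.841), P(Y > 5) = P(X ≤ 3).
  k=0: C(5,0)·0.841^0·0.159^5 = 0.000102
  k=1: C(5,1)·0.841^1·0.159^4 = 0.002688
  k=2: C(5,2)·0.841^2·0.159^3 = 0.028430
  k=3: C(5,3)·0.841^3·0.159^2 = 0.150377
P(X ≤ 3) = 0.181597

0.1816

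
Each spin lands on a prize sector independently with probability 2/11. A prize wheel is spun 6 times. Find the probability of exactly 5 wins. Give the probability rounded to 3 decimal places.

X ~ Binomial(n=6, p=0.181818).
P(X=5) = C(6,5) · p^5 · (1−p)^1
= 6 · 0.00019869 · 0.81818 = 0.00098

0.001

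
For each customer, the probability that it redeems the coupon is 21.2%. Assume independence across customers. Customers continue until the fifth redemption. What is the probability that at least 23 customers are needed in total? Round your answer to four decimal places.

Needing more than 22 customers ⇔ fewer than 5 successes in the first 22. With X ~ Binomial(22, 0.212), P(Y > 22) = P(X ≤ 4).
  k=0: C(22,0)·0.212^0·0.788^22 = 0.005291
  k=1: C(22,1)·0.212^1·0.788^21 = 0.031319
  k=2: C(22,2)·0.212^2·0.788^20 = 0.088472
  k=3: C(22,3)·0.212^3·0.788^19 = 0.158682
  k=4: C(22,4)·0.212^4·0.788^18 = 0.202782
P(X ≤ 4) = 0.486547

0.4865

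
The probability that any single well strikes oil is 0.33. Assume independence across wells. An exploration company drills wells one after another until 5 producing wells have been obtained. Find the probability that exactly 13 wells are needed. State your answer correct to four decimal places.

0.0787

Y = trial on which the fifth success occurs; negative binomial, r=5, p=0.33.
P(Y=13) = C(12,4) · p^5 · (1−p)^8
= 495 · 0.0039135 · 0.040607 = 0.078664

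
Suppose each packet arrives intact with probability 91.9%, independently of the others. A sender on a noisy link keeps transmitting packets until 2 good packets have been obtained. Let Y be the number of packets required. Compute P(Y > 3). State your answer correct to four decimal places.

0.0186

Needing more than 3 packets ⇔ fewer than 2 successes in the first 3. With X ~ Binomial(3, 0.919), P(Y > 3) = P(X ≤ 1).
  k=0: C(3,0)·0.919^0·0.081^3 = 0.000531
  k=1: C(3,1)·0.919^1·0.081^2 = 0.018089
P(X ≤ 1) = 0.018620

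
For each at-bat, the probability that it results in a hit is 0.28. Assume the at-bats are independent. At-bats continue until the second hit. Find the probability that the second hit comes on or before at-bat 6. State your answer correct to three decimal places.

Finishing within 6 at-bats ⇔ at least 2 successes in the first 6. With X ~ Binomial(6, 0.28), P(Y ≤ 6) = 1 − P(X ≤ 1).
  k=0: C(6,0)·0.28^0·0.72^6 = 0.13931
  k=1: C(6,1)·0.28^1·0.72^5 = 0.32507
1 − 0.46438 = 0.53562

0.536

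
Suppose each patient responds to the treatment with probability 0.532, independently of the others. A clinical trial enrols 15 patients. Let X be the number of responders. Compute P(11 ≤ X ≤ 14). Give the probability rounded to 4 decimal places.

X ~ Binomial(15, 0.532); P(11 ≤ X ≤ 14) = Σ C(15,k) p^k (1−p)^(15−k) over k:
  k=11: C(15,11)·0.532^11·0.468^4 = 0.063262
  k=12: C(15,12)·0.532^12·0.468^3 = 0.023971
  k=13: C(15,13)·0.532^13·0.468^2 = 0.006288
  k=14: C(15,14)·0.532^14·0.468^1 = 0.001021
Total = 0.094543

0.0945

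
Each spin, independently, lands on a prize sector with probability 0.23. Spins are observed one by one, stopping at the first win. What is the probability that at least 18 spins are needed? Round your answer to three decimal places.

Y = number of spins to the first success; geometric, p = 0.23.
P(Y > 17) = P(first 17 all fail) = (1−p)^17 = 0.01176

0.012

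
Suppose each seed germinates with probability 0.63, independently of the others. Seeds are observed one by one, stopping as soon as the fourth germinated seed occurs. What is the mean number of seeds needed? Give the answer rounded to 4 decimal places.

6.3492

Y = total seeds until the fourth success; negative binomial with r=4, p=0.63.
E[Y] = r / p = 4 / 0.63 = 6.349206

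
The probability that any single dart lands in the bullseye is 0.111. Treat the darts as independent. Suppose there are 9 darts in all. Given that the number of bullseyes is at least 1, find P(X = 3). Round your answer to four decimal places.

X ~ Binomial(9, 0.111). Want P(X=3 | X≥1) = P(X=3) / P(X≥1).
P(X=3) = C(9,3)·0.111^3·0.889^6 = 0.056710
P(X≥1) = 1 − 0.346829 = 0.653171
Ratio = 0.056710 / 0.653171 = 0.086822

0.0868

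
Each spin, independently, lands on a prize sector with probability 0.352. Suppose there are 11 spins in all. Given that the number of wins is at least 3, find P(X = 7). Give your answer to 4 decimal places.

0.0485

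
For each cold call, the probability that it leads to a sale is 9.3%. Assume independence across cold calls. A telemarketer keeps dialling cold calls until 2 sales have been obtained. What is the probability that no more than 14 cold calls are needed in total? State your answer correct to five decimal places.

Finishing within 14 cold calls ⇔ at least 2 successes in the first 14. With X ~ Binomial(14, 0.093), P(Y ≤ 14) = 1 − P(X ≤ 1).
  k=0: C(14,0)·0.093^0·0.907^14 = 0.2549776
  k=1: C(14,1)·0.093^1·0.907^13 = 0.3660208
1 − 0.6209984 = 0.3790016

0.37900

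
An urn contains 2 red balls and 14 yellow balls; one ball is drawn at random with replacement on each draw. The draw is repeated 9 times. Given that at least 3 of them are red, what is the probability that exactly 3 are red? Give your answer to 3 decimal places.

0.801

X ~ Binomial(9, 0.125). Want P(X=3 | X≥3) = P(X=3) / P(X≥3).
P(X=3) = C(9,3)·0.125^3·0.875^6 = 0.07363
P(X≥3) = 1 − 0.30066 − 0.38656 − 0.22089 = 0.09189
Ratio = 0.07363 / 0.09189 = 0.80128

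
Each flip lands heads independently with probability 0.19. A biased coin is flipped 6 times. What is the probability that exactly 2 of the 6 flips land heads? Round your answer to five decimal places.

X ~ Binomial(n=6, p=0.19).
P(X=2) = C(6,2) · p^2 · (1−p)^4
= 15 · 0.0361 · 0.43047 = 0.2330980

0.23310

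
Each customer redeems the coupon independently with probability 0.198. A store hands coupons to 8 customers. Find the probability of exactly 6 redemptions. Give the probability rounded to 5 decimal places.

0.00109

X ~ Binomial(n=8, p=0.198).
P(X=6) = C(8,6) · p^6 · (1−p)^2
= 28 · 6.0255e-05 · 0.6432 = 0.0010852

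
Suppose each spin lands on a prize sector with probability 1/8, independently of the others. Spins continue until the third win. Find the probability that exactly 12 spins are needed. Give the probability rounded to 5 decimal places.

Y = trial on which the third success occurs; negative binomial, r=3, p=0.125.
P(Y=12) = C(11,2) · p^3 · (1−p)^9
= 55 · 0.0019531 · 0.30066 = 0.0322972

0.03230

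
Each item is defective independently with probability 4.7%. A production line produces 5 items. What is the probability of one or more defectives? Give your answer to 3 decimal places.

0.214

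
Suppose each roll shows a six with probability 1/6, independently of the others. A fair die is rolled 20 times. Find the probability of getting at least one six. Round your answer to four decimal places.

0.9739

P(at least one) = 1 − P(none) = 1 − (1 − 0.166667)^20
= 1 − 0.026084 = 0.973916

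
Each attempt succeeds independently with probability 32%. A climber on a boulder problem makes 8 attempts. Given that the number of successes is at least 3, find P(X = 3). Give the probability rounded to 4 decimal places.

X ~ Binomial(8, 0.32). Want P(X=3 | X≥3) = P(X=3) / P(X≥3).
P(X=3) = C(8,3)·0.32^3·0.68^5 = 0.266798
P(X≥3) = 1 − 0.045716 − 0.172109 − 0.283473 = 0.498702
Ratio = 0.266798 / 0.498702 = 0.534984

0.5350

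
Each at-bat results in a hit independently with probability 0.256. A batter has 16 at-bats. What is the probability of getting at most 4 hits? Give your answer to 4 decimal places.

X ~ Binomial(16, 0.256); P(X ≤ 4) = Σ C(16,k) p^k (1−p)^(16−k) over k:
  k=0: C(16,0)·0.256^0·0.744^16 = 0.008814
  k=1: C(16,1)·0.256^1·0.744^15 = 0.048524
  k=2: C(16,2)·0.256^2·0.744^14 = 0.125222
  k=3: C(16,3)·0.256^3·0.744^13 = 0.201074
  k=4: C(16,4)·0.256^4·0.744^12 = 0.224857
Total = 0.608491

0.6085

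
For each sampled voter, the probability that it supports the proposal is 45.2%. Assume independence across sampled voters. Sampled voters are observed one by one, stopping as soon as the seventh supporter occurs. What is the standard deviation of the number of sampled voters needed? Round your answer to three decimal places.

Y = total sampled voters until the seventh success; negative binomial with r=7, p=0.452.
SD(Y) = √[r(1−p)/p²] = √(18.77594) = 4.33312

4.333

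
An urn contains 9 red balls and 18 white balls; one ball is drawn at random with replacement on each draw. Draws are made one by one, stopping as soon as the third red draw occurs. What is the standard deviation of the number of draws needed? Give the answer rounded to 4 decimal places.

4.2426

Y = total draws until the third success; negative binomial with r=3, p=0.333333.
SD(Y) = √[r(1−p)/p²] = √(18.000000) = 4.242641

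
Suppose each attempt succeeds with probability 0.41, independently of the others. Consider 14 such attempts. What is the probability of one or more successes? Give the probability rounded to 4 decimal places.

0.9994

P(at least one) = 1 − P(none) = 1 − (1 − 0.41)^14
= 1 − 0.000619 = 0.999381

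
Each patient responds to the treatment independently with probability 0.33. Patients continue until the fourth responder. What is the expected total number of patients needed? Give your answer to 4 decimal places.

Y = total patients until the fourth success; negative binomial with r=4, p=0.33.
E[Y] = r / p = 4 / 0.33 = 12.121212

12.1212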